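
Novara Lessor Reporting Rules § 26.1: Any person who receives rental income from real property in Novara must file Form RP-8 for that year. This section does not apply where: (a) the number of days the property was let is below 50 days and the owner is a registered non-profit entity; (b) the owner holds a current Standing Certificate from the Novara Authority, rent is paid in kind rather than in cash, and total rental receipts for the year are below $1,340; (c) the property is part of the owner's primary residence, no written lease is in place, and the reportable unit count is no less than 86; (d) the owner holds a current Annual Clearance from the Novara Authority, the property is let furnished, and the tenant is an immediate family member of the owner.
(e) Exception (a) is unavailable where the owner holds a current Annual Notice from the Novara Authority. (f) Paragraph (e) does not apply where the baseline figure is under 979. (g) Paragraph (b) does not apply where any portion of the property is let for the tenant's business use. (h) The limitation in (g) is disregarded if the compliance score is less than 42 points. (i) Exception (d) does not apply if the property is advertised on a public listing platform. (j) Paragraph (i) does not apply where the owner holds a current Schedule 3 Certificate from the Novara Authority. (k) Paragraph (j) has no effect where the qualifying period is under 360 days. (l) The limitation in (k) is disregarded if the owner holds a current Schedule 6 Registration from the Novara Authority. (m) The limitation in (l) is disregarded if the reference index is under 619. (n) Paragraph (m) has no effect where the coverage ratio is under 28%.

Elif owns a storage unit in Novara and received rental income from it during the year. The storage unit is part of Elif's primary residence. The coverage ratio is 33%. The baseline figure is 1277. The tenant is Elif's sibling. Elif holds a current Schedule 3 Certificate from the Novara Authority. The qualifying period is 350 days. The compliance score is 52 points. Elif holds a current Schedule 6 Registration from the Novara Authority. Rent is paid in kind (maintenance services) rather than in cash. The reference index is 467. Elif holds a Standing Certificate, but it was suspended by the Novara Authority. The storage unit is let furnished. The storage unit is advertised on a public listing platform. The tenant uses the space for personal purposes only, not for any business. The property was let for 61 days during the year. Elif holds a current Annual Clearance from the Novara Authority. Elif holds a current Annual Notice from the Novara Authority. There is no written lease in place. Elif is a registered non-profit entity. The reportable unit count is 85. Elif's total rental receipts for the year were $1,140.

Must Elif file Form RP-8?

Yes — Elif must file Form RP-8.

Exception (a) fails — the number of days the property was let is 61 days, not below 50 days.
Exception (b) requires that the owner holds a current Standing Certificate from the Novara Authority; but the Standing Certificate is not current, so (b) is unavailable.
Exception (c) requires that the reportable unit count is no less than 86; but the reportable unit count is 85, short of 86, so (c) is unavailable.
Exception (d) is satisfied on its face — a current Annual Clearance is held; the property is let furnished; the tenant is an immediate family member. Turning to paragraphs (i)–(n): (i) applies — the property is publicly advertised. (j) would limit (i) — a current Schedule 3 Certificate is held — but (k) sets (j) aside: (k) is triggered — the qualifying period is 350 days, under the 360 days limit. (l) would limit (k) — a current Schedule 6 Registration is held — but (m) sets (l) aside: (m) is engaged — the reference index is 467, under the 619 limit. (n) does not operate here (the coverage ratio is 33%, not under 28%), so (m) stands. (d) is therefore removed.
None of the exceptions is available; § 26.1 applies in full.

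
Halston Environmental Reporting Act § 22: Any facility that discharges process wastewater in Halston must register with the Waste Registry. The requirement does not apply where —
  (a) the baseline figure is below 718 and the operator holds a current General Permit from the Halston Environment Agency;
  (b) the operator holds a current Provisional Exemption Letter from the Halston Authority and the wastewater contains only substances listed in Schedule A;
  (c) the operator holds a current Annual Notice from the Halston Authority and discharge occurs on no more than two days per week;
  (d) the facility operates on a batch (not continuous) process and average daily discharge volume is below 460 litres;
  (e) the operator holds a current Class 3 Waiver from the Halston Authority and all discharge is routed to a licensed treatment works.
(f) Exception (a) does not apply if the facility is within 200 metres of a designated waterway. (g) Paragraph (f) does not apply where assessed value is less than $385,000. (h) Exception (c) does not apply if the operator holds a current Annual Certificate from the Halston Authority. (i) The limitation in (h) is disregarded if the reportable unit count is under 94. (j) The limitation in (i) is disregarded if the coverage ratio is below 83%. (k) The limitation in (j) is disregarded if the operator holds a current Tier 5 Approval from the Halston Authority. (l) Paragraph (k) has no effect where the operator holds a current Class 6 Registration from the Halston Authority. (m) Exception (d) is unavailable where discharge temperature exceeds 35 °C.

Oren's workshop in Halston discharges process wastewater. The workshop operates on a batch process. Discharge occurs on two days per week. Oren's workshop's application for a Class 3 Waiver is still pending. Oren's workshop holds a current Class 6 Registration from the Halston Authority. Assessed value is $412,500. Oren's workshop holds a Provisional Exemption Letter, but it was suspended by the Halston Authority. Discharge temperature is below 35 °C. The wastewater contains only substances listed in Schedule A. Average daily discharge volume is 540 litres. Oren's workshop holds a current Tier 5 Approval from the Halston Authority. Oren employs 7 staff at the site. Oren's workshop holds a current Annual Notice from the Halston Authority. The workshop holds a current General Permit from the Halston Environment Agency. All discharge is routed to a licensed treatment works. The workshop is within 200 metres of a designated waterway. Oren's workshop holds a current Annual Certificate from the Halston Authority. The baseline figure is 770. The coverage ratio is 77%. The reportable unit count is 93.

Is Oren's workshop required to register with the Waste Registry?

Yes — Oren's workshop must register with the Waste Registry.

Exception (a) fails — the baseline figure is 770, not below 718.
Exception (b) fails — no current Provisional Exemption Letter is held.
Exception (c) is satisfied on its face — a current Annual Notice is held; discharge occurs on no more than two days per week. Turning to paragraphs (h)–(l): (h) operates — a current Annual Certificate is held. (i) operates (the reportable unit count is 93, under the 94 limit), but is displaced by (j): (j) operates against (i): the coverage ratio is 77%, below the 83% limit. (k) would limit (j) — a current Tier 5 Approval is held — but (l) sets (k) aside: (l) is engaged — a current Class 6 Registration is held. Exception (c) does not apply.
Exception (d) fails — average daily discharge volume is 540 litres, not below 460 litres.
Exception (e) requires that the operator holds a current Class 3 Waiver from the Halston Authority; but no current Class 3 Waiver is held, so (e) is unavailable.
None of the exceptions is available; § 22 applies in full.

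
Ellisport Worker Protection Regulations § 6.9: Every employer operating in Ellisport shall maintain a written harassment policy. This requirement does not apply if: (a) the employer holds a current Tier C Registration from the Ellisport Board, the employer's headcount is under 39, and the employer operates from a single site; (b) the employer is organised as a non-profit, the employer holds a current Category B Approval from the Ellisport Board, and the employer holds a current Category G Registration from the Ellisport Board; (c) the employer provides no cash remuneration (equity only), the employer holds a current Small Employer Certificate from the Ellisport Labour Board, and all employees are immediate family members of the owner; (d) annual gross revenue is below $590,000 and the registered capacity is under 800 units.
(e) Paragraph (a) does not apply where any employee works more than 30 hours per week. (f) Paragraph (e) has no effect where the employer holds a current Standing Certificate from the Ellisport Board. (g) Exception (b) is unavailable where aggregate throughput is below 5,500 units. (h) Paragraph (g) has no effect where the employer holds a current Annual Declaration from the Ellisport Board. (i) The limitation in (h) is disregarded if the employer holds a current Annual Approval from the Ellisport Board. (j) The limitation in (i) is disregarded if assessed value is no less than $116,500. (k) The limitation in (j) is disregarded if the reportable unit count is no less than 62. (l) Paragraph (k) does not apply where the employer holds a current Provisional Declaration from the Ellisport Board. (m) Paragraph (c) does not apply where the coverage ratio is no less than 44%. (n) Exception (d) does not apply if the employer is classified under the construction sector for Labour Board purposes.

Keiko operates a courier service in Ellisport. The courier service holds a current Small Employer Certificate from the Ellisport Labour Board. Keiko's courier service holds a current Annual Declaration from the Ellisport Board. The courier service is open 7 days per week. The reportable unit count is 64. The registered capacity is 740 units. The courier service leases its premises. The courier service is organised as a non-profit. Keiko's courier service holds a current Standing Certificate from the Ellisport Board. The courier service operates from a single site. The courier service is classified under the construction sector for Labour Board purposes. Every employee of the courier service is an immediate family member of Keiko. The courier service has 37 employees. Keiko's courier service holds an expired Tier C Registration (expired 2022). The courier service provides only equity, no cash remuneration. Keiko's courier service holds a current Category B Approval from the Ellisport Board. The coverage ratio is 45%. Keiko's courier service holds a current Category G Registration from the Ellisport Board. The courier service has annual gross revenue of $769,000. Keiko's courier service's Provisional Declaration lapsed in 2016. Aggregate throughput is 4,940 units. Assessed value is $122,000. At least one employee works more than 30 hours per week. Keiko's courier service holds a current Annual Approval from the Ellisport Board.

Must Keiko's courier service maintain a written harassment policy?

Yes — Keiko's courier service must maintain a written harassment policy.

Exception (a) requires that the employer holds a current Tier C Registration from the Ellisport Board; but no current Tier C Registration is held, so (a) is unavailable.
Exception (b): the employer is a non-profit; a current Category B Approval is held; a current Category G Registration is held — every condition holds. Turning to paragraphs (g)–(l): (g) is engaged — aggregate throughput is 4,940 units, below the 5,500 units limit. (h) would limit (g) — a current Annual Declaration is held — but (i) sets (h) aside: (i) operates against (h): a current Annual Approval is held. (j) would limit (i) — assessed value is $122,000, meeting the $116,500 threshold — but (k) sets (j) aside: (k) operates against (j): the reportable unit count is 64, meeting the 62 threshold. (l) is not triggered (the Provisional Declaration is not current), so (k) stands. Exception (b) does not apply.
Exception (c): remuneration is equity-only; a current Small Employer Certificate is held; every employee is an immediate family member — every condition holds. Turning to paragraph (m): (m) applies — the coverage ratio is 45%, meeting the 44% threshold. So (c) is unavailable.
Exception (d) fails — annual gross revenue is $769,000, not below $590,000.
No exception is made out. Keiko's courier service falls within the general rule.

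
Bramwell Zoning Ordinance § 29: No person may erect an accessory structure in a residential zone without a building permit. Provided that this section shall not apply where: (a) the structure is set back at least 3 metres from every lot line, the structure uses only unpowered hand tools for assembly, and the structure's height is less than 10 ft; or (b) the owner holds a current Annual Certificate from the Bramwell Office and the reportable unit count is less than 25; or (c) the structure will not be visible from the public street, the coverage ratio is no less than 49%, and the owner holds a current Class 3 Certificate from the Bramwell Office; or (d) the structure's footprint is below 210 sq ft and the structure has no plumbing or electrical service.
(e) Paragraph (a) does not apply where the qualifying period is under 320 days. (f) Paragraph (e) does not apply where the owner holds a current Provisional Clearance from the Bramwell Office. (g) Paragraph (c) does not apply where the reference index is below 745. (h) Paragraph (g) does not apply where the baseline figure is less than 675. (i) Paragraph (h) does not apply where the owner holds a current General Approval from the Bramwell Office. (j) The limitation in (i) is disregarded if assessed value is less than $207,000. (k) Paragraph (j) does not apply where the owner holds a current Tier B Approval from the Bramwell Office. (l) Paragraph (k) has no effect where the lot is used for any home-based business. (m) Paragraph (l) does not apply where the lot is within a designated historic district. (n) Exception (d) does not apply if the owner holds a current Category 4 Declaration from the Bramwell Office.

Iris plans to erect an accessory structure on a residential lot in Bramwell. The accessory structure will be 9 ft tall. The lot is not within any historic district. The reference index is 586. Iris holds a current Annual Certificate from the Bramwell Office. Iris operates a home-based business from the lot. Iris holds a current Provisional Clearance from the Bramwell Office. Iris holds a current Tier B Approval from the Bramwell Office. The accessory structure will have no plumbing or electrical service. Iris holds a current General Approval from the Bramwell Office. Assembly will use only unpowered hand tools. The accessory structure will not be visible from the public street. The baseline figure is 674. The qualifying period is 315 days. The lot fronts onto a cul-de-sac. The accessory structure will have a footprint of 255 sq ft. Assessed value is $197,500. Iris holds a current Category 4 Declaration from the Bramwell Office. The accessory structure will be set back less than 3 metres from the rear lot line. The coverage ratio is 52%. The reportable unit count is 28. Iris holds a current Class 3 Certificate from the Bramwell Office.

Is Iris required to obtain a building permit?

Exception (a) requires that the structure is set back at least 3 metres from every lot line; but the rear setback is under 3 m, so (a) is unavailable.
Exception (b) does not apply: the reportable unit count is 28, not less than 25.
Exception (c)'s conditions are all satisfied: the structure will not be visible from the street; the coverage ratio is 52%, meeting the 49% threshold; a current Class 3 Certificate is held. Applying paragraphs (g)–(m): (g) is engaged (the reference index is 586, below the 745 limit), but is overridden by (h): (h) operates against (g): the baseline figure is 674, less than the 675 limit. (i) applies (a current General Approval is held), but is itself disapplied by (j): (j) operates — assessed value is $197,500, less than the $207,000 limit. (k) would limit (j) — a current Tier B Approval is held — but (l) sets (k) aside: (l) operates — a home-based business operates on the lot. (m) is not triggered (the lot is not in a historic district), so (l) stands. (c) remains available.
Exception (d) does not apply: the structure's footprint is 255 sq ft, not below 210 sq ft.

No — exception (c) applies; Iris does not need a building permit.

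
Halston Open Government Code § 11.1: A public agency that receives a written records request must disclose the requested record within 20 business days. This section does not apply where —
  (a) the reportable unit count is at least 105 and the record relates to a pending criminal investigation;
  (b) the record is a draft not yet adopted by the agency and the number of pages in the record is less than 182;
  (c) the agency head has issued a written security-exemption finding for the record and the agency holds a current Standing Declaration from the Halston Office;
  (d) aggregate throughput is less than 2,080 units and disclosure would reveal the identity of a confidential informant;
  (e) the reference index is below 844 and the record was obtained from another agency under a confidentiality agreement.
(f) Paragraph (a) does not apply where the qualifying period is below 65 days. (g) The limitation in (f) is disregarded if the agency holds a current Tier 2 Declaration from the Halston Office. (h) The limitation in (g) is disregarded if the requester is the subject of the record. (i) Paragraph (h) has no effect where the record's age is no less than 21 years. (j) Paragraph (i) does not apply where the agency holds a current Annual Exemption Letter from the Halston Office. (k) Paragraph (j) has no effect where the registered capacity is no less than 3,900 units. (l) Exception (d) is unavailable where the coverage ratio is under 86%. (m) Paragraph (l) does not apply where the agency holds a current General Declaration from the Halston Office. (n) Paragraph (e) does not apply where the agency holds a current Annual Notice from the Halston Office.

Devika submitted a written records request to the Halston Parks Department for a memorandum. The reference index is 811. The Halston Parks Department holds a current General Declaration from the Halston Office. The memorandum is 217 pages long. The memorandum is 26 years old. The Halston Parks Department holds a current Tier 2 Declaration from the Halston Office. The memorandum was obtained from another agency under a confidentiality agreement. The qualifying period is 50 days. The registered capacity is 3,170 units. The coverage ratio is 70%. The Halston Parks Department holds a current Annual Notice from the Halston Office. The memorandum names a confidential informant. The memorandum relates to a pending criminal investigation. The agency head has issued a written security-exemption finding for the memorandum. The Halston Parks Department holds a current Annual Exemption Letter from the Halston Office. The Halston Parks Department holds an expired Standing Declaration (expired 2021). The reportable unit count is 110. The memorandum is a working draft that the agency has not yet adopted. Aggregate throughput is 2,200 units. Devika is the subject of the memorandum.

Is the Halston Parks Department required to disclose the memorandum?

Yes — the Halston Parks Department must disclose the memorandum.

Exception (a): the reportable unit count is 110, meeting the 105 threshold; the memorandum relates to a pending investigation — every condition holds. However, paragraphs (f)–(k) must be considered: (f) operates against (a): the qualifying period is 50 days, below the 65 days limit. (g) would limit (f) — a current Tier 2 Declaration is held — but (h) sets (g) aside: (h) operates against (g): Devika is the subject of the memorandum. (i) is triggered (the record's age is 26 years, meeting the 21 years threshold), but is set aside by (j): (j) applies — a current Annual Exemption Letter is held. (k), which would lift (j), is not triggered — the registered capacity is 3,170 units, short of 3,900 units. So (a) is unavailable.
Exception (b) fails — the number of pages in the record is 217, not less than 182.
Exception (c) fails — the Standing Declaration is not current.
Exception (d) fails — aggregate throughput is 2,200 units, not less than 2,080 units.
Exception (e): the reference index is 811, below the 844 limit; the memorandum was obtained under a confidentiality agreement — every condition holds. But applying paragraph (n): (n) operates — a current Annual Notice is held. (e) is therefore removed.
No exception applies. The general rule governs.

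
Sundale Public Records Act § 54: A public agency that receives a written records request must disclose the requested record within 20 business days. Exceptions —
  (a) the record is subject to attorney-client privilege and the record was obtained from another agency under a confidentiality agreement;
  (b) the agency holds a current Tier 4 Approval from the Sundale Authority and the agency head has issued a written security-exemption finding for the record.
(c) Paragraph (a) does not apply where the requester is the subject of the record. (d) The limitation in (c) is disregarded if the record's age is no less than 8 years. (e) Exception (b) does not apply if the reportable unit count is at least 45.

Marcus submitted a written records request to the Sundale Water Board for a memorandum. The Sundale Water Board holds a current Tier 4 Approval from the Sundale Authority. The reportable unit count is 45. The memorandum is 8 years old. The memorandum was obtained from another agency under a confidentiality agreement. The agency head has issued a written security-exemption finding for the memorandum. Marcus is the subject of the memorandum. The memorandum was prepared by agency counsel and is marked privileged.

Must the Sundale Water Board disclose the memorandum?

No — exception (a) applies; the Sundale Water Board is not required to disclose the memorandum.

All of (a)'s requirements are met (the memorandum is privileged; the memorandum was obtained under a confidentiality agreement). Considering the limiting provisions: (c) would limit (a) — Marcus is the subject of the memorandum — but (d) sets (c) aside: (d) applies — the record's age is 8 years, meeting the 8 years threshold. Exception (a) stands.
Exception (b)'s conditions are all satisfied: a current Tier 4 Approval is held; a written security-exemption finding has been issued. However, paragraph (e) must be considered: (e) is triggered — the reportable unit count is 45, meeting the 45 threshold. Exception (b) does not apply.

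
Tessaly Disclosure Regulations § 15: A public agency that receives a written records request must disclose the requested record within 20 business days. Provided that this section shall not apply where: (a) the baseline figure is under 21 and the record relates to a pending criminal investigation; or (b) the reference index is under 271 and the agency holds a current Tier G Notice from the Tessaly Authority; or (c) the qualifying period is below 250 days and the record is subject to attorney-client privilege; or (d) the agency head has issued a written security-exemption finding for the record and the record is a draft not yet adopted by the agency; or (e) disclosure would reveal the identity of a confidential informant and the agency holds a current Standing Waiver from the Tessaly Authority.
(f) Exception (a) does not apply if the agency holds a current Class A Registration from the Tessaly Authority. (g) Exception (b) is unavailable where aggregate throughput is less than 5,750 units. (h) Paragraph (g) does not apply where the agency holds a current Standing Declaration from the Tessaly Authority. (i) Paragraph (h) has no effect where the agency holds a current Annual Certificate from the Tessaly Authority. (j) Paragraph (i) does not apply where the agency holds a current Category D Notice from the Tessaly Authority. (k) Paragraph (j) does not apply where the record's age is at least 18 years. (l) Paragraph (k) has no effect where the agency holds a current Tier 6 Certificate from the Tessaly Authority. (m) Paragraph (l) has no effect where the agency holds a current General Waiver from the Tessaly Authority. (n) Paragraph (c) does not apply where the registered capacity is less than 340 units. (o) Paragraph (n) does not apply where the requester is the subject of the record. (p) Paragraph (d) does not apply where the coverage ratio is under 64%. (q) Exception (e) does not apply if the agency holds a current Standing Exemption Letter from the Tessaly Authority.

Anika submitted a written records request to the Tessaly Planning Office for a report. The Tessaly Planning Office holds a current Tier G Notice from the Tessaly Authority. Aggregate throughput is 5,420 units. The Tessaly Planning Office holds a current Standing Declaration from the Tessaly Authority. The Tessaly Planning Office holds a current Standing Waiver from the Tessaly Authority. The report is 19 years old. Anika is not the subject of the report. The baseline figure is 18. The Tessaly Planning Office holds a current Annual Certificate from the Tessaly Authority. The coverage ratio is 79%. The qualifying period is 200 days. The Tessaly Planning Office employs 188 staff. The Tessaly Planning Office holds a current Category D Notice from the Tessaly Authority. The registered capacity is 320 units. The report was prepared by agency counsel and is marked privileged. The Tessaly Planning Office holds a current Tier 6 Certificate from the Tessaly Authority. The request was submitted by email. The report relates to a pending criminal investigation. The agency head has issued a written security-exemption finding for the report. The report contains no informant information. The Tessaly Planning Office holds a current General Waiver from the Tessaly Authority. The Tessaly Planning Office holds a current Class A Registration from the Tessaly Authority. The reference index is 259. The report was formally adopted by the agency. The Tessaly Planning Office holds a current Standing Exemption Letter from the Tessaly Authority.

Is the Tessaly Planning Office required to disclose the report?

Yes — the Tessaly Planning Office must disclose the report.

Exception (a) is satisfied on its face — the baseline figure is 18, under the 21 limit; the report relates to a pending investigation. Turning to paragraph (f): (f) operates against (a): a current Class A Registration is held. (a) is therefore removed.
All of (b)'s requirements are met (the reference index is 259, under the 271 limit; a current Tier G Notice is held). But applying paragraphs (g)–(m): (g) is engaged — aggregate throughput is 5,420 units, less than the 5,750 units limit. (h) would limit (g) — a current Standing Declaration is held — but (i) sets (h) aside: (i) is triggered — a current Annual Certificate is held. (j) would limit (i) — a current Category D Notice is held — but (k) sets (j) aside: (k) operates against (j): the record's age is 19 years, meeting the 18 years threshold. (l) would limit (k) — a current Tier 6 Certificate is held — but (m) sets (l) aside: (m) operates against (l): a current General Waiver is held. So (b) is unavailable.
All of (c)'s requirements are met (the qualifying period is 200 days, below the 250 days limit; the report is privileged). But: (n) applies — the registered capacity is 320 units, less than the 340 units limit. (o) is not triggered (Anika is not the subject of the report), so (n) stands. Exception (c) does not apply.
Exception (d) requires that the record is a draft not yet adopted by the agency; but the report has been formally adopted, so (d) is unavailable.
Exception (e) does not apply: the report contains no informant information.
Every exception is unavailable, so the rule governs.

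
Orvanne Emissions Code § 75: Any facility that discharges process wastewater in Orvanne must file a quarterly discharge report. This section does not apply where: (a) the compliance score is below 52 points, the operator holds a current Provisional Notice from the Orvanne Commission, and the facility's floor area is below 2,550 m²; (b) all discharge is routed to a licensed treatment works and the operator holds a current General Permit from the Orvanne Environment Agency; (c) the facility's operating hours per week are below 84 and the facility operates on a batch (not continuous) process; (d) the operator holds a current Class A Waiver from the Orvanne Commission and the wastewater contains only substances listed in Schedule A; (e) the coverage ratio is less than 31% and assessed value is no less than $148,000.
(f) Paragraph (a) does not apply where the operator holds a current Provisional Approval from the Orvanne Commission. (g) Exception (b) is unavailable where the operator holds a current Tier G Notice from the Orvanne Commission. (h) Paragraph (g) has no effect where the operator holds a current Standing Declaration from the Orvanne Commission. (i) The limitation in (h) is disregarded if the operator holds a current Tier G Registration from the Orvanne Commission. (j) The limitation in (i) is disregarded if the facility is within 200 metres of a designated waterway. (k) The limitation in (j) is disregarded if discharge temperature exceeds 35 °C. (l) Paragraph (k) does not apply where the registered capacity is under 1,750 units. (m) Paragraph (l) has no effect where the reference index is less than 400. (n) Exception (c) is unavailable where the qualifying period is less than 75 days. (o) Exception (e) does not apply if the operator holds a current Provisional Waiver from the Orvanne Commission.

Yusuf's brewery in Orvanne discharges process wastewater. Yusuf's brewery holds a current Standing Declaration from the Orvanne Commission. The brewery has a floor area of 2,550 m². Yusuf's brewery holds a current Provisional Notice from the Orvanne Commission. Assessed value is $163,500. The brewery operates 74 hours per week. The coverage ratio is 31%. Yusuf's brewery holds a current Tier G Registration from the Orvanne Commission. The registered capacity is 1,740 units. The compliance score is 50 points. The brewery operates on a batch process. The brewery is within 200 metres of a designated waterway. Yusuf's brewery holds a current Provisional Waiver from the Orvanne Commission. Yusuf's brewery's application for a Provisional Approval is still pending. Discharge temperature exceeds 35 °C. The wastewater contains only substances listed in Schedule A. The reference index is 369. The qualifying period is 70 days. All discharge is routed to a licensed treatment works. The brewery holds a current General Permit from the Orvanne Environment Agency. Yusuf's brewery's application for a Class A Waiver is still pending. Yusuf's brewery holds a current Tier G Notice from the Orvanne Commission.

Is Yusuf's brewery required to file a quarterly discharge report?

Exception (a) requires that the facility's floor area is below 2,550 m²; but the facility's floor area is 2,550 m², not below 2,550 m², so (a) is unavailable.
Exception (b) is satisfied on its face — discharge is routed to a licensed treatment works; a current General Permit is held. But applying paragraphs (g)–(m): (g) operates against (b): a current Tier G Notice is held. (h) is triggered (a current Standing Declaration is held), but is itself disapplied by (i): (i) applies — a current Tier G Registration is held. (j) would limit (i) — the brewery is within 200 m of a designated waterway — but (k) sets (j) aside: (k) operates against (j): discharge temperature exceeds 35 °C. (l) would limit (k) — the registered capacity is 1,740 units, under the 1,750 units limit — but (m) sets (l) aside: (m) operates against (l): the reference index is 369, less than the 400 limit. (b) is therefore removed.
Exception (c)'s conditions are all satisfied: the facility's operating hours per week are 74, below the 84 limit; the facility operates on a batch process. Turning to paragraph (n): (n) applies — the qualifying period is 70 days, less than the 75 days limit. So (c) is unavailable.
Exception (d) fails — the Class A Waiver is not current.
Exception (e) fails — the coverage ratio is 31%, not less than 31%.
No exception displaces § 75.

Yes — Yusuf's brewery must file a quarterly discharge report.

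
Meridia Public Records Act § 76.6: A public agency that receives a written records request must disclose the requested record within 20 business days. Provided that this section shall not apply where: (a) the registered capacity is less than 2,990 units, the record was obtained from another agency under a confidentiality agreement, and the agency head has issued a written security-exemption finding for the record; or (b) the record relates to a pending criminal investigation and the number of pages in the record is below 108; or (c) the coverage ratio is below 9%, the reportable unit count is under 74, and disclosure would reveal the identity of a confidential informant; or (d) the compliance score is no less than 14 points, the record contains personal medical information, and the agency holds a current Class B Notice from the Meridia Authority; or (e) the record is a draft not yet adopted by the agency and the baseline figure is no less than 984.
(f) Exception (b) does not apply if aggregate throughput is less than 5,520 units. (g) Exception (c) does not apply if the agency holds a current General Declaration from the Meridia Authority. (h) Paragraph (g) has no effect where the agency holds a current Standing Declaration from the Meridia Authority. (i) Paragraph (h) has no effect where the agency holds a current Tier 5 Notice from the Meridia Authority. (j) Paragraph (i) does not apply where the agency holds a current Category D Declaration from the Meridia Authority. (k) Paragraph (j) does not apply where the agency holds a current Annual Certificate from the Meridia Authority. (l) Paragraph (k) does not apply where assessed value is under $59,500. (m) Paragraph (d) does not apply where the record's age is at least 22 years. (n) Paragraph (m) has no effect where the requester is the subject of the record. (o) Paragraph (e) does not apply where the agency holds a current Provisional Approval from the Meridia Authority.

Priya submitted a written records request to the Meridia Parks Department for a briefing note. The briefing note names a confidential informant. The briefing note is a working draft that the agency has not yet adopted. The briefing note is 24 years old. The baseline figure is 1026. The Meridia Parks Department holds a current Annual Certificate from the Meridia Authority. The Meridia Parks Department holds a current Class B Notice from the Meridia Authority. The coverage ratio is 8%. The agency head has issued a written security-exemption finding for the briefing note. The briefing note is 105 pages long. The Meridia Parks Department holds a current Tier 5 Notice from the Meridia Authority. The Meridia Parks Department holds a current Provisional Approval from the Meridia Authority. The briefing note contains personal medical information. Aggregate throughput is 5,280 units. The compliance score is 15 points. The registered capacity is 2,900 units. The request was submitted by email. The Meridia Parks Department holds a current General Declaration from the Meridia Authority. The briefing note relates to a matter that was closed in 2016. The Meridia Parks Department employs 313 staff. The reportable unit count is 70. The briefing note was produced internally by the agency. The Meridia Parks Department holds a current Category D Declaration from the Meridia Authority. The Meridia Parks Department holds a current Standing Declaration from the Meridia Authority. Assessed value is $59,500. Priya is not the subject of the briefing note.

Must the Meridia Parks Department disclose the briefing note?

Exception (a) fails — the briefing note was produced internally.
Exception (b) requires that the record relates to a pending criminal investigation; but the briefing note relates to a closed matter, so (b) is unavailable.
Exception (c) is satisfied on its face — the coverage ratio is 8%, below the 9% limit; the reportable unit count is 70, under the 74 limit; the briefing note names a confidential informant. However, paragraphs (g)–(l) must be considered: (g) operates against (c): a current General Declaration is held. (h) would limit (g) — a current Standing Declaration is held — but (i) sets (h) aside: (i) operates — a current Tier 5 Notice is held. (j) would limit (i) — a current Category D Declaration is held — but (k) sets (j) aside: (k) is triggered — a current Annual Certificate is held. (l), which would lift (k), is not engaged — assessed value is $59,500, not under $59,500. So (c) is unavailable.
All of (d)'s requirements are met (the compliance score is 15 points, meeting the 14 points threshold; the briefing note contains personal medical information; a current Class B Notice is held). However, paragraphs (m)–(n) must be considered: (m) operates — the record's age is 24 years, meeting the 22 years threshold. (n), which would lift (m), is inapplicable — Priya is not the subject of the briefing note. So (d) is unavailable.
Exception (e): the briefing note is an unadopted draft; the baseline figure is 1,026, meeting the 984 threshold — every condition holds. But applying paragraph (o): (o) operates against (e): a current Provisional Approval is held. So (e) is unavailable.
No exception displaces § 76.6.

Yes — the Meridia Parks Department must disclose the briefing note.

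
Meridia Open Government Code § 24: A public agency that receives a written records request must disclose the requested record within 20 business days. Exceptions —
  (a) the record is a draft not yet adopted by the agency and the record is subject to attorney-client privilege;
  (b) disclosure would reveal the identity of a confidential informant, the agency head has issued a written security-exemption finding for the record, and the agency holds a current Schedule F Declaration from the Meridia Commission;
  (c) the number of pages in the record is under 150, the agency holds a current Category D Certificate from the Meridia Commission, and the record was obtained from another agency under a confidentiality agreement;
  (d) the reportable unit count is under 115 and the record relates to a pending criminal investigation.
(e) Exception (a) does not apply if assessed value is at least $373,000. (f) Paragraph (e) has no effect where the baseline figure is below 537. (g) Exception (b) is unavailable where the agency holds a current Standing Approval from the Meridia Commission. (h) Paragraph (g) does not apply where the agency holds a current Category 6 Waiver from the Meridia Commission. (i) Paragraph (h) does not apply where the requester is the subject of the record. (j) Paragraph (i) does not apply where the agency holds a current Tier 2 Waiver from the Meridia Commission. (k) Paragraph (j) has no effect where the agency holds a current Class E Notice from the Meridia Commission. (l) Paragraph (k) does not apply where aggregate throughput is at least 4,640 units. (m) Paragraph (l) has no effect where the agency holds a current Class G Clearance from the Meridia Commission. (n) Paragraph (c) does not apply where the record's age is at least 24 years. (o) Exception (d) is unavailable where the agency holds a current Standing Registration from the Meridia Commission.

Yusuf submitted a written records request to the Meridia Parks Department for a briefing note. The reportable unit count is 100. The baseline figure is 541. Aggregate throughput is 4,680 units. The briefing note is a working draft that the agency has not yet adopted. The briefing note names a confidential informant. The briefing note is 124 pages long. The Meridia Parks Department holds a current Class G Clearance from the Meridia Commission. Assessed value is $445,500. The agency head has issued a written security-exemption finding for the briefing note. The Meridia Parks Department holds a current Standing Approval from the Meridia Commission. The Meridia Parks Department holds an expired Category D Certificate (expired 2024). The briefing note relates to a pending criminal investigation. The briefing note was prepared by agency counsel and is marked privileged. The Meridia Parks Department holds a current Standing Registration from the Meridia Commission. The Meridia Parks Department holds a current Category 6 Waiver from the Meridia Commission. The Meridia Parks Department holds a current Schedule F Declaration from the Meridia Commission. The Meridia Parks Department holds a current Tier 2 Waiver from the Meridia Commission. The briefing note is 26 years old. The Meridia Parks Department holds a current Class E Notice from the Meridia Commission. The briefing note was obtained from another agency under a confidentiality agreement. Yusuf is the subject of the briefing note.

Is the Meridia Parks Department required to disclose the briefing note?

Yes — the Meridia Parks Department must disclose the briefing note.

Exception (a): the briefing note is an unadopted draft; the briefing note is privileged — every condition holds. However, paragraphs (e)–(f) must be considered: (e) operates against (a): assessed value is $445,500, meeting the $373,000 threshold. (f) is inapplicable (the baseline figure is 541, not below 537), so (e) stands. So (a) is unavailable.
All of (b)'s requirements are met (the briefing note names a confidential informant; a written security-exemption finding has been issued; a current Schedule F Declaration is held). But: (g) operates — a current Standing Approval is held. (h) would limit (g) — a current Category 6 Waiver is held — but (i) sets (h) aside: (i) operates against (h): Yusuf is the subject of the briefing note. (j) would limit (i) — a current Tier 2 Waiver is held — but (k) sets (j) aside: (k) is engaged — a current Class E Notice is held. (l) would limit (k) — aggregate throughput is 4,680 units, meeting the 4,640 units threshold — but (m) sets (l) aside: (m) operates against (l): a current Class G Clearance is held. So (b) is unavailable.
Exception (c) does not apply: the Category D Certificate is not current.
All of (d)'s requirements are met (the reportable unit count is 100, under the 115 limit; the briefing note relates to a pending investigation). But applying paragraph (o): (o) operates against (d): a current Standing Registration is held. (d) is therefore removed.
No exception displaces § 24.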